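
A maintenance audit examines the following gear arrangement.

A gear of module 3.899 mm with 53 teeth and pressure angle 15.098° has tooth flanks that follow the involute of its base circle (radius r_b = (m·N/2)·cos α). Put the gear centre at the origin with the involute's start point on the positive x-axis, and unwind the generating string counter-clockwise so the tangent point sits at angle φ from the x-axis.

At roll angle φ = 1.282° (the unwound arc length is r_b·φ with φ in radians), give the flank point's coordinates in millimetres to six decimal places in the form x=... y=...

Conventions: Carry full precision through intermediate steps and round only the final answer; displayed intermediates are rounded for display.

topology: single-mesh involute geometry — m = 3.899, N = 53
pitch radius r_p = m·N/2 = 3.899·53/2 = 103.323500
base radius r_b = r_p·cos α = 103.323500·cos 15.098° = 99.756951
roll angle φ = 1.282° = 0.02237512 rad
x = r_b·(cos φ + φ·sin φ) = 99.781919
y = r_b·(sin φ − φ·cos φ) = 0.000372

x=99.781919 y=0.000372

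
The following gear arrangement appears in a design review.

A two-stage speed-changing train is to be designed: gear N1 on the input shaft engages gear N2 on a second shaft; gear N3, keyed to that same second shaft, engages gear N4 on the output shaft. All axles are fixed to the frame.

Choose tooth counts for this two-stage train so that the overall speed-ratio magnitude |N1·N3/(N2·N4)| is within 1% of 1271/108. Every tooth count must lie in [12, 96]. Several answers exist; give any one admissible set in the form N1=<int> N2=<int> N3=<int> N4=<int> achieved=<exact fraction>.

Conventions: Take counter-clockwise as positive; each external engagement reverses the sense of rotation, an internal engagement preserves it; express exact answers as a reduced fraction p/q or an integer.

N1=31 N2=12 N3=82 N4=18 achieved=1271/108

class = fixed-axis compound train [2-stage, 1271/108 wanted]
target = 1271/108 in lowest terms: an exact hit needs N1·N3 = k·1271 and N2·N4 = k·108 for one integer k, every count in [12, 96]; additionally prefer no 1:1 stage (N1 ≠ N2, N3 ≠ N4)
k = 1: no 1:1-free in-range split of k·1271 and k·108 into factor pairs; take k = 2
k = 2: N1·N3 = 2542 = 31·82, N2·N4 = 216 = 12·18
achieved = 31·82/(12·18) = 1271/108; |achieved − target| = 0 ≤ 1271/10800 ✓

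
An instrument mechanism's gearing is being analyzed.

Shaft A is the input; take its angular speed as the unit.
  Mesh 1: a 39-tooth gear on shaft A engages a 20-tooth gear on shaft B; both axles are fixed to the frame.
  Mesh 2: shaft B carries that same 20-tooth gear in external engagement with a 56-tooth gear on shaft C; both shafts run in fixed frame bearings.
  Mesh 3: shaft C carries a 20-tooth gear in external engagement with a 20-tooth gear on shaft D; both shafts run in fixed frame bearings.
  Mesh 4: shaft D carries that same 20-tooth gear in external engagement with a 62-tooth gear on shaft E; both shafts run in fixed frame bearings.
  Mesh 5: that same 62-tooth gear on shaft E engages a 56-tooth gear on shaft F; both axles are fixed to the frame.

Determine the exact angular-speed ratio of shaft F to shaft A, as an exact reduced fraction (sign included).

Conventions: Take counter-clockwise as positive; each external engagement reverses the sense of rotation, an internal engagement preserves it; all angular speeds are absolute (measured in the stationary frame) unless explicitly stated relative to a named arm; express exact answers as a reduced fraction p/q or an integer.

class = fixed-axis compound train [5 meshes; 5 ratios multiply, 5 sense flips]
mesh 1 [39T→20T]: running ratio 39/20, sense −
mesh 2 [20T→56T]: running ratio 39/56, sense +
mesh 3 [20T→20T]: running ratio 39/56, sense −
mesh 4 [20T→62T]: running ratio 195/868, sense +
mesh 5 [62T→56T]: running ratio 195/784, sense −
ω_out/ω_in = -195/784

-195/784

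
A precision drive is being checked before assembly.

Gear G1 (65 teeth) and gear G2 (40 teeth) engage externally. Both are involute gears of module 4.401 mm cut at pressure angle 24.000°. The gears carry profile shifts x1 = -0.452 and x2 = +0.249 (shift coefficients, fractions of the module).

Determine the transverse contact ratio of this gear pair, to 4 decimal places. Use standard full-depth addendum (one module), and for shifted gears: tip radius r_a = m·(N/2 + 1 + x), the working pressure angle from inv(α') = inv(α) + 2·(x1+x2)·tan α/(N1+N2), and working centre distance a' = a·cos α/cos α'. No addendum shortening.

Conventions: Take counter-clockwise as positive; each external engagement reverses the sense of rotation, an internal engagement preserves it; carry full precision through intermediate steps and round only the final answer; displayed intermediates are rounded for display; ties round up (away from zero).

1.5743

topology: single-mesh involute geometry — m = 4.401, 65T/40T pair
base radii: r_b1 = 130.666691, r_b2 = 80.410271
tip radii: r_a1 = 145.444248, r_a2 = 93.516849
inv(α') = inv(24.000°) + 2·(-0.452+0.249)·tan α/(65+40) = 0.02462811  ⇒  α' = 23.49033°
a' = a·cos α / cos α' = 231.0525·cos 24.000°/cos 23.49033° = 230.150113
action lengths: √(r_a1²−r_b1²) = 63.876797, √(r_a2²−r_b2²) = 47.745045
base pitch p_b = π·m·cos α = 12.630816
CR = (63.876797 + 47.745045 − 230.150113·sin 23.49033°)/12.630816 = 1.574349
contact ratio ≈ 1.5743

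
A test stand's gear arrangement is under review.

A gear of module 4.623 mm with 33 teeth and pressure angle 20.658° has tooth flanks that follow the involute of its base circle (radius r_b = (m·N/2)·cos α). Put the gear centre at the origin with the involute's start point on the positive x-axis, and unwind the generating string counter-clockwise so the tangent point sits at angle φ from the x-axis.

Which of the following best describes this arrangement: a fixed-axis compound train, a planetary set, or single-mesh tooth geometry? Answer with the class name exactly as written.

single-mesh tooth geometry

topology: single-mesh involute geometry — m = 4.623, N = 33
classification: single-mesh tooth geometry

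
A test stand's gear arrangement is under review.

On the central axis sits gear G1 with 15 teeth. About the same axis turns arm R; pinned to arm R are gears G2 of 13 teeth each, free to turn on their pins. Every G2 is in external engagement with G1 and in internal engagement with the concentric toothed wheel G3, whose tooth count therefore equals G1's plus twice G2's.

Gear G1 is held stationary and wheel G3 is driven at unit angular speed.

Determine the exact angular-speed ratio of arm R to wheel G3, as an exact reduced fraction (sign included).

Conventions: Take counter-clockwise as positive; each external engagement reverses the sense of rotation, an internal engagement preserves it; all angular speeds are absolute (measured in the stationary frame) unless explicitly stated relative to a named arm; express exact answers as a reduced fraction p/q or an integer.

41/56

planetary set (15T centre, 13T on arm, 41T internal) — Willis relation
ring teeth: 15 + 2·13 = 41
15(ω_sun−ω_arm) = −41(ω_ring−ω_arm),  ω_sun = 0, ω_ring = 1
15(0−ω_arm) = −41(1−ω_arm)  ⇒  56·ω_arm = 41  ⇒  ω_arm = 41/56
ω_out/ω_in = 41/56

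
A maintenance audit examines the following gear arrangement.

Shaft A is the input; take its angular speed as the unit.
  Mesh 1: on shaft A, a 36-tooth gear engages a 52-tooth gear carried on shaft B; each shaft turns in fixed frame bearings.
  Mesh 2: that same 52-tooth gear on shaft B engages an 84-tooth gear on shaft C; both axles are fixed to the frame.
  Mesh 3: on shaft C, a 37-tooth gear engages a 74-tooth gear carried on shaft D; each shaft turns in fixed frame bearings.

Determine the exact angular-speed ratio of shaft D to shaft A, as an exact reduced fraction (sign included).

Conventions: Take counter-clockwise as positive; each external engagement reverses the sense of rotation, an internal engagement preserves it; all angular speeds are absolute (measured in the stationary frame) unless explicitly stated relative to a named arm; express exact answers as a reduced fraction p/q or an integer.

class = fixed-axis compound train [3 meshes; 3 ratios multiply, 3 sense flips]
mesh 1 [36T→52T]: running ratio 9/13, sense −
mesh 2 [52T→84T]: running ratio 3/7, sense +
mesh 3 [37T→74T]: running ratio 3/14, sense −
ω_out/ω_in = -3/14

-3/14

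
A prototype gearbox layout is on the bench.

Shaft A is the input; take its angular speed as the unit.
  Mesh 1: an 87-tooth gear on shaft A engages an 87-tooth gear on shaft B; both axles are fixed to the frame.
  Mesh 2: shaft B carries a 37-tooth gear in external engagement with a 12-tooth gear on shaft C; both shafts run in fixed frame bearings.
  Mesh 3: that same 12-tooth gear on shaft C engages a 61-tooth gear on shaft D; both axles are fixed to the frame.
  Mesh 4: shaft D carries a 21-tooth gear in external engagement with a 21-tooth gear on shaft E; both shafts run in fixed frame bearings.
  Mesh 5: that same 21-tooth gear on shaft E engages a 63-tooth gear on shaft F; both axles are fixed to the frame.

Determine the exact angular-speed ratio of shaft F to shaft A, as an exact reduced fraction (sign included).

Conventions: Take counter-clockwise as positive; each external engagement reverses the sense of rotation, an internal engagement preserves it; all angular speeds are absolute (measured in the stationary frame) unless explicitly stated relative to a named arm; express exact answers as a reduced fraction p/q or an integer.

-37/183

class = fixed-axis compound train [5 meshes; 5 ratios multiply, 5 sense flips]
mesh 1 [87T→87T]: running ratio 1, sense −
mesh 2 [37T→12T]: running ratio 37/12, sense +
mesh 3 [12T→61T]: running ratio 37/61, sense −
mesh 4 [21T→21T]: running ratio 37/61, sense +
mesh 5 [21T→63T]: running ratio 37/183, sense −
ω_out/ω_in = -37/183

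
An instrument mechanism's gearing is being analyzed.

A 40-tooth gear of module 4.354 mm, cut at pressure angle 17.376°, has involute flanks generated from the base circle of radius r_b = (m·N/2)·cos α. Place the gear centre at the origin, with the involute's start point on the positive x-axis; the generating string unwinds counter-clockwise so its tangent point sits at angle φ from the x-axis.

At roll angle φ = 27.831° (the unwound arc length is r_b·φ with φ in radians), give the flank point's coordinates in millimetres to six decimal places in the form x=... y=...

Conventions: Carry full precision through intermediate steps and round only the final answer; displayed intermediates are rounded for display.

x=92.339641 y=3.100621

class = single-mesh tooth geometry [base-circle involute, m = 4.354, 40T]
pitch radius r_p = m·N/2 = 4.354·40/2 = 87.080000
base radius r_b = r_p·cos α = 87.080000·cos 17.376° = 83.106148
roll angle φ = 27.831° = 0.48574258 rad
x = r_b·(cos φ + φ·sin φ) = 92.339641
y = r_b·(sin φ − φ·cos φ) = 3.100621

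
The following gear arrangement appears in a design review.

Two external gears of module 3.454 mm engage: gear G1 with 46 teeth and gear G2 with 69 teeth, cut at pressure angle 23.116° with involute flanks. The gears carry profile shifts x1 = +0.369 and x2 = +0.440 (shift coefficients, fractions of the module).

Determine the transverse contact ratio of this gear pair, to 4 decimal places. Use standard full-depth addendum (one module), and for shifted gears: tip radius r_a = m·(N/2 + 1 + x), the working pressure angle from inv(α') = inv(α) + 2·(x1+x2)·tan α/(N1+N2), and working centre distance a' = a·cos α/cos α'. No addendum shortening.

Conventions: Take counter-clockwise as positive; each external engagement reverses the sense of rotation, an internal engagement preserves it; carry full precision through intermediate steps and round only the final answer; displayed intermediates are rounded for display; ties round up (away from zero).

topology: single-mesh involute geometry — m = 3.454, 46T/69T pair
base radii: r_b1 = 73.063753, r_b2 = 109.595629
tip radii: r_a1 = 84.170526, r_a2 = 124.136760
inv(α') = inv(23.116°) + 2·(+0.369+0.440)·tan α/(46+69) = 0.02942176  ⇒  α' = 24.85315°
a' = a·cos α / cos α' = 198.6050·cos 23.116°/cos 24.85315° = 201.302404
action lengths: √(r_a1²−r_b1²) = 41.789538, √(r_a2²−r_b2²) = 58.298656
base pitch p_b = π·m·cos α = 9.979850
CR = (41.789538 + 58.298656 − 201.302404·sin 24.85315°)/9.979850 = 1.551326
contact ratio ≈ 1.5513

1.5513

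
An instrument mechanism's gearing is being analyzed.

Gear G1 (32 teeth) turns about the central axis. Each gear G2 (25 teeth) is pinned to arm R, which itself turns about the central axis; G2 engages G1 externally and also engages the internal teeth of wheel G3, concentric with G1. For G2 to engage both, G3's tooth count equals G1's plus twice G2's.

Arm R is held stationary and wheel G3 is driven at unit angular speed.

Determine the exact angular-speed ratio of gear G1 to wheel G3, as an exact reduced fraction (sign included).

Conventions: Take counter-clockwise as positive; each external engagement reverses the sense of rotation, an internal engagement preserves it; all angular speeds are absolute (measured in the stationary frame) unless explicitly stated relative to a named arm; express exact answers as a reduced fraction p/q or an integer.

class = planetary set [G3 = 32+2·25 = 82; Willis about the carrier]
ring teeth: 32 + 2·25 = 82
32(ω_sun−ω_arm) = −82(ω_ring−ω_arm),  ω_arm = 0, ω_ring = 1
ω_sun = 0 − (82/32)(1−0) = -41/16
ω_out/ω_in = -41/16

-41/16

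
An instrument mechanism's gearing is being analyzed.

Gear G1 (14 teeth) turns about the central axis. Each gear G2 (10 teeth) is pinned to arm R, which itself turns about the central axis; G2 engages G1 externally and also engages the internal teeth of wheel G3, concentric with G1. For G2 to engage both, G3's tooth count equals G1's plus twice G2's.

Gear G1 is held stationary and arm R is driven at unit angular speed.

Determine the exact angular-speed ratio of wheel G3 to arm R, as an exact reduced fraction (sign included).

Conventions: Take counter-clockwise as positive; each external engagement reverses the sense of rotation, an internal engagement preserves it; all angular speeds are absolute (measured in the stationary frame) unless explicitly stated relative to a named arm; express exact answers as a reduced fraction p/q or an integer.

24/17

planetary set (14T centre, 10T on arm, 34T internal) — Willis relation
ring teeth: 14 + 2·10 = 34
14(ω_sun−ω_arm) = −34(ω_ring−ω_arm),  ω_sun = 0, ω_arm = 1
ω_ring = 1 − (14/34)(0−1) = 24/17
ω_out/ω_in = 24/17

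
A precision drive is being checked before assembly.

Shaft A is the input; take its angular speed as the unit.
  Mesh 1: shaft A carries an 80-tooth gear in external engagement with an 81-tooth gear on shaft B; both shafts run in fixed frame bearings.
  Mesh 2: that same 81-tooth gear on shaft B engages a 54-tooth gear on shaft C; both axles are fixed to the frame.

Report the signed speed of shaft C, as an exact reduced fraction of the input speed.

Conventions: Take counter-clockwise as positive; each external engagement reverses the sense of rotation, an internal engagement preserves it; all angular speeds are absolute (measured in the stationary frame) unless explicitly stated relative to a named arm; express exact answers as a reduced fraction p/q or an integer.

40/27

2-mesh fixed-axis compound train (all bearings frame-fixed)
mesh 1 [80T→81T]: |ω|/ω_in = 1×80/81 = 80/81, sense flips to −
mesh 2 [81T→54T]: |ω|/ω_in = (80/81)×81/54 = 40/27, sense flips to +
signed output speed (× input speed) = 40/27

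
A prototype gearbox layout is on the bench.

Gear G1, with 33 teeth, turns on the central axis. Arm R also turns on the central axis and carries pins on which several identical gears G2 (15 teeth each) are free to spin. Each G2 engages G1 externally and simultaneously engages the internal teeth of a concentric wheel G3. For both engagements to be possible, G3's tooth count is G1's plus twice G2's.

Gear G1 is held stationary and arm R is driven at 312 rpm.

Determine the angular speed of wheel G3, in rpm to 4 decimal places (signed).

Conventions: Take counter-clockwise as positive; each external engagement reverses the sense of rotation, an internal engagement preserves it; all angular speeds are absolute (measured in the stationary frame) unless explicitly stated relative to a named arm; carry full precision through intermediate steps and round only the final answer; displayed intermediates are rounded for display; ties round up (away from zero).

class = planetary set [G3 = 33+2·15 = 63; Willis about the carrier]
normalise by the input: solve with ω_arm = 1, then scale by 312 rpm
ring teeth: 33 + 2·15 = 63
33(ω_sun−ω_arm) = −63(ω_ring−ω_arm),  ω_sun = 0, ω_arm = 1
ω_ring = 1 − (33/63)(0−1) = 32/21
scale: ω_ring = 32/21 × 312 rpm = +475.4286 rpm

+475.4286 rpm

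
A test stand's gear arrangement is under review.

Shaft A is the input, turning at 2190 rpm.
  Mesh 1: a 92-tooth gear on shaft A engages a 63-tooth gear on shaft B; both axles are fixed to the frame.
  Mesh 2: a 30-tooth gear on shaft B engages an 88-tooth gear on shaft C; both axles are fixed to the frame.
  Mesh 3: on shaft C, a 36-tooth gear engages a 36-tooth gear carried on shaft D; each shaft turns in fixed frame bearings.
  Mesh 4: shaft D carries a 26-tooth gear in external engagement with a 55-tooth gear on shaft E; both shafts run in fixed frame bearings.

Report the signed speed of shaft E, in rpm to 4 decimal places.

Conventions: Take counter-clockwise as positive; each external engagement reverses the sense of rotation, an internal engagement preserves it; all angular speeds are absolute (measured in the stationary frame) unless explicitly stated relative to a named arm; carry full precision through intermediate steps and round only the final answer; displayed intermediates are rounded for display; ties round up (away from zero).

topology: fixed-axis compound train — 4 meshes, A→E
mesh 1 [92T→63T]: ω = 2190.0000×92/63 = 3198.0952 rpm, sense flips to −
mesh 2 [30T→88T]: ω = 3198.0952×30/88 = 1090.2597 rpm, sense flips to +
mesh 3 [36T→36T]: ω = 1090.2597×36/36 = 1090.2597 rpm, sense flips to −
mesh 4 [26T→55T]: ω = 1090.2597×26/55 = 515.3955 rpm, sense flips to +
signed output speed = +515.3955 rpm

+515.3955 rpm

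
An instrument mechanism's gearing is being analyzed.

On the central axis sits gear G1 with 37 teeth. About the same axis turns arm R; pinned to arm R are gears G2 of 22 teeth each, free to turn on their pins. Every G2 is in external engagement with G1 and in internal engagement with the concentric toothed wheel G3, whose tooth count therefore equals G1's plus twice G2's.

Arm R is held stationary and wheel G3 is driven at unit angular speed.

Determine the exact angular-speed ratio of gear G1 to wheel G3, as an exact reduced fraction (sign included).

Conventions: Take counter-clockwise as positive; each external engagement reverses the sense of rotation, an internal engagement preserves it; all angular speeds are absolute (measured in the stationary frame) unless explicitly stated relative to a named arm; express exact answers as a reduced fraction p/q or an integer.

-81/37

planetary set (37T centre, 22T on arm, 81T internal) — Willis relation
ring teeth: 37 + 2·22 = 81
37(ω_sun−ω_arm) = −81(ω_ring−ω_arm),  ω_arm = 0, ω_ring = 1
ω_sun = 0 − (81/37)(1−0) = -81/37
ω_out/ω_in = -81/37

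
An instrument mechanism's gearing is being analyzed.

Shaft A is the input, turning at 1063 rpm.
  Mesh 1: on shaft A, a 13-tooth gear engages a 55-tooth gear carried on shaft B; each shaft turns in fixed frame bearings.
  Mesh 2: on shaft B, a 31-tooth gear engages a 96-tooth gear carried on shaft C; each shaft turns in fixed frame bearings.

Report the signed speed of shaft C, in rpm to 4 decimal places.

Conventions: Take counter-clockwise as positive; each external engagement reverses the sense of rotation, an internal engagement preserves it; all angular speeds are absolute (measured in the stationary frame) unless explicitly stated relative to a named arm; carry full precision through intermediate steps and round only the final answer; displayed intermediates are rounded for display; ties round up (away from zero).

+81.1343 rpm

class = fixed-axis compound train [2 meshes; 2 ratios multiply, 2 sense flips]
mesh 1 [13T→55T]: ω = 1063.0000×13/55 = 251.2545 rpm, sense flips to −
mesh 2 [31T→96T]: ω = 251.2545×31/96 = 81.1343 rpm, sense flips to +
signed output speed = +81.1343 rpm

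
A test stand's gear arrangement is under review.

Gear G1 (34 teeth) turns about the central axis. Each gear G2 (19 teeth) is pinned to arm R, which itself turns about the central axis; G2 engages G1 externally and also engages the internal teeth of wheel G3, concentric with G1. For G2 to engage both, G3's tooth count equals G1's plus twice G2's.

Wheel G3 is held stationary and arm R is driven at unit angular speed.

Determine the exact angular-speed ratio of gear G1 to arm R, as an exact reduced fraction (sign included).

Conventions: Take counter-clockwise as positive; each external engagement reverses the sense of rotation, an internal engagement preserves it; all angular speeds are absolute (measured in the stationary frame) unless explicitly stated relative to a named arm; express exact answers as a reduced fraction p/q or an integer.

53/17

planetary set (34T centre, 19T on arm, 72T internal) — Willis relation
ring teeth: 34 + 2·19 = 72
34(ω_sun−ω_arm) = −72(ω_ring−ω_arm),  ω_ring = 0, ω_arm = 1
ω_sun = 1 − (72/34)(0−1) = 53/17
ω_out/ω_in = 53/17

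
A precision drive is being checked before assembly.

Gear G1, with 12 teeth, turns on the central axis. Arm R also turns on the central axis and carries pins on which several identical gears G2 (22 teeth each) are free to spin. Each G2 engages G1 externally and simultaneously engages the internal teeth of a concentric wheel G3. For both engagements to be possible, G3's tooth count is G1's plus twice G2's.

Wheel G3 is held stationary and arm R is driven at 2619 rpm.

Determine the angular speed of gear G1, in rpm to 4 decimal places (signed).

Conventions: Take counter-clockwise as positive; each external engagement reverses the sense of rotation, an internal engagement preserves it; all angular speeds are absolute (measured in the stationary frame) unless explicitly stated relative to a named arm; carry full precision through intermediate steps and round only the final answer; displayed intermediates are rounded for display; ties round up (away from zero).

topology: planetary set — G1 12T / G2 22T / G3 56T, arm = carrier (Willis)
normalise by the input: solve with ω_arm = 1, then scale by 2619 rpm
ring teeth: 12 + 2·22 = 56
12(ω_sun−ω_arm) = −56(ω_ring−ω_arm),  ω_ring = 0, ω_arm = 1
ω_sun = 1 − (56/12)(0−1) = 17/3
scale: ω_sun = 17/3 × 2619 rpm = +14841.0000 rpm

+14841.0000 rpm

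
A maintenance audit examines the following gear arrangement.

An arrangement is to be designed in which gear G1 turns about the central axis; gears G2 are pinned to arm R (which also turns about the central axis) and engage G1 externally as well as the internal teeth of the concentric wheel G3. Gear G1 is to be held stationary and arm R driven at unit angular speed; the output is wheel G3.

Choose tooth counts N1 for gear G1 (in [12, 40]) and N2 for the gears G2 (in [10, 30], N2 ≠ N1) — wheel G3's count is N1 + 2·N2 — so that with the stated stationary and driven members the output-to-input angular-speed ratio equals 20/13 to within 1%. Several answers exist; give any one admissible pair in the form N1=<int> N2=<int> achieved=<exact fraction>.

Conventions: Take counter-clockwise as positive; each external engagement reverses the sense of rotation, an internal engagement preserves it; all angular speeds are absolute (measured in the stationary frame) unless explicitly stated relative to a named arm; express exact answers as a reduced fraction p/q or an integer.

N1=28 N2=12 achieved=20/13

planetary set to be sized for 20/13 (Willis relation)
Willis with ω_sun = 0: ω_ring/ω_arm = (N1+N3)/N3; set equal to 20/13  ⇒  N3/N1 = 1/(20/13 − 1) = 13/7
N3 = N1 + 2·N2  ⇒  N2/N1 = (N3/N1 − 1)/2 = (13/7 − 1)/2 = 3/7
smallest multiple with N1 ≥ 12 and N2 ≥ 10: k = 4  ⇒  N1 = 4·7 = 28, N2 = 4·3 = 12 (N1 ≤ 40, N2 ≤ 30, N2 ≠ N1 ✓), N3 = 28 + 2·12 = 52
check: (N1+N3)/N3 with N1 = 28, N3 = 52 gives 20/13; |achieved − target| = 0 ≤ 1/65 ✓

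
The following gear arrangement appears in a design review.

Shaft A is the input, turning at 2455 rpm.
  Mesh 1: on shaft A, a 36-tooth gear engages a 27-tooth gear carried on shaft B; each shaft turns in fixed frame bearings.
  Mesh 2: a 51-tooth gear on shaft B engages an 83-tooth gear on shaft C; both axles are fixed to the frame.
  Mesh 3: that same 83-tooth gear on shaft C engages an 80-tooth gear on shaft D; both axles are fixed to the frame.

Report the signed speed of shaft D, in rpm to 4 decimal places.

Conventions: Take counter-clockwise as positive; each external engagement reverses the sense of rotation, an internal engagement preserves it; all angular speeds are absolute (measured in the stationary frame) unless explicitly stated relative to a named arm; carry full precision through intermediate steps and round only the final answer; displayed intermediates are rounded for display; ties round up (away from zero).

-2086.7500 rpm

recognized (4 fixed axles, 3 meshes): fixed-axis compound train
mesh 1 [36T→27T]: ω = 2455.0000×36/27 = 3273.3333 rpm, sense flips to −
mesh 2 [51T→83T]: ω = 3273.3333×51/83 = 2011.3253 rpm, sense flips to +
mesh 3 [83T→80T]: ω = 2011.3253×83/80 = 2086.7500 rpm, sense flips to −
signed output speed = -2086.7500 rpm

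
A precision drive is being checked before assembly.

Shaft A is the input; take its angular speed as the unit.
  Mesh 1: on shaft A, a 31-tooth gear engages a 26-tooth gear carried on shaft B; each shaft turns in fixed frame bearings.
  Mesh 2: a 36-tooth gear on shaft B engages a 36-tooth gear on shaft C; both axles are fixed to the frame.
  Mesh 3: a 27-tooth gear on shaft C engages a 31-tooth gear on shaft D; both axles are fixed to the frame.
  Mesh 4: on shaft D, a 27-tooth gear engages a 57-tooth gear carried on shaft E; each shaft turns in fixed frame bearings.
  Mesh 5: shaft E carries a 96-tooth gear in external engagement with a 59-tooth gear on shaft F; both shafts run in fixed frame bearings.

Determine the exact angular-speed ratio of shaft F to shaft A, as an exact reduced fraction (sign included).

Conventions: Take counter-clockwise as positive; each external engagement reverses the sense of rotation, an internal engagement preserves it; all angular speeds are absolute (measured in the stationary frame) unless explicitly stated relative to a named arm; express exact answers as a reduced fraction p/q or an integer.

-11664/14573

class = fixed-axis compound train [5 meshes; 5 ratios multiply, 5 sense flips]
mesh 1 [31T→26T]: running ratio 31/26, sense −
mesh 2 [36T→36T]: running ratio 31/26, sense +
mesh 3 [27T→31T]: running ratio 27/26, sense −
mesh 4 [27T→57T]: running ratio 243/494, sense +
mesh 5 [96T→59T]: running ratio 11664/14573, sense −
ω_out/ω_in = -11664/14573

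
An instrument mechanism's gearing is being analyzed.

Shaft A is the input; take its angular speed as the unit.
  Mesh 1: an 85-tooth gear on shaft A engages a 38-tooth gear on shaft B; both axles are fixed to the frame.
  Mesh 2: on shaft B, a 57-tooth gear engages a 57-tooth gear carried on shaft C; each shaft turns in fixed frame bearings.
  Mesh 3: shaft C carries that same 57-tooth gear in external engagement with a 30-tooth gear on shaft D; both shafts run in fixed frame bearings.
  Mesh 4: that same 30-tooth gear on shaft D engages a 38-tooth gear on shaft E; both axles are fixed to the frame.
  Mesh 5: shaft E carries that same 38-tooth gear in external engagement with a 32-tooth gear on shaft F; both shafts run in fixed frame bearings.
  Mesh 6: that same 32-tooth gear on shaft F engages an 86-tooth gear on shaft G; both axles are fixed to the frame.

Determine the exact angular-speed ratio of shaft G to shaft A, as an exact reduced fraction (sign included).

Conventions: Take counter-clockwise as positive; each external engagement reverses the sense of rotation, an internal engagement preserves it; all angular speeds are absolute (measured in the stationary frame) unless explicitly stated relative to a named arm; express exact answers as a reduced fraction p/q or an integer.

class = fixed-axis compound train [6 meshes; 6 ratios multiply, 6 sense flips]
mesh 1 [85T→38T]: running ratio 85/38, sense −
mesh 2 [57T→57T]: running ratio 85/38, sense +
mesh 3 [57T→30T]: running ratio 17/4, sense −
mesh 4 [30T→38T]: running ratio 255/76, sense +
mesh 5 [38T→32T]: running ratio 255/64, sense −
mesh 6 [32T→86T]: running ratio 255/172, sense +
ω_out/ω_in = 255/172

255/172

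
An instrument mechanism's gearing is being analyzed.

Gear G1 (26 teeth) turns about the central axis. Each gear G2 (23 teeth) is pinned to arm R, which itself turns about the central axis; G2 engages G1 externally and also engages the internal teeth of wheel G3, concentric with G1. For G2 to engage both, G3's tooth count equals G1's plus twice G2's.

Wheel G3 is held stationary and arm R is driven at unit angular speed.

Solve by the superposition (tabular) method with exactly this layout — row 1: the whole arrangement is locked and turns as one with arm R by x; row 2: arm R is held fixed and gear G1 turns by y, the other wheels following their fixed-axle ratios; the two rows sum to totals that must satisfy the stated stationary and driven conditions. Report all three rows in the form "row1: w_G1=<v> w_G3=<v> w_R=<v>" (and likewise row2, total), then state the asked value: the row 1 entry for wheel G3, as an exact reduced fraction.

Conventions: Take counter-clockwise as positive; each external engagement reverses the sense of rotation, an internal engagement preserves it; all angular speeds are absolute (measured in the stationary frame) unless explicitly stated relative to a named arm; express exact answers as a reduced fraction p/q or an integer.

row1: w_G1=1 w_G3=1 w_R=1
row2: w_G1=36/13 w_G3=-1 w_R=0
total: w_G1=49/13 w_G3=0 w_R=1
asked value: 1

planetary set (26T centre, 23T on arm, 72T internal) — Willis relation
row 1 — lock + rotate with arm: ω_sun = ω_ring = ω_arm = x
row 2 — arm fixed, fixed-axis ratios: sun y, ring −(26/72)·y, arm 0
boundary: total ω_ring = x − (26/72)·y = 0 and total ω_arm = x = 1  ⇒  y = 36/13, x = 1
row 2 ring = −(26/72)·36/13 = -1
totals (row 1 + row 2): sun 1 + 36/13 = 49/13, ring 1 + (-1) = 0, arm 1 + 0 = 1
asked cell (row1, ring) = 1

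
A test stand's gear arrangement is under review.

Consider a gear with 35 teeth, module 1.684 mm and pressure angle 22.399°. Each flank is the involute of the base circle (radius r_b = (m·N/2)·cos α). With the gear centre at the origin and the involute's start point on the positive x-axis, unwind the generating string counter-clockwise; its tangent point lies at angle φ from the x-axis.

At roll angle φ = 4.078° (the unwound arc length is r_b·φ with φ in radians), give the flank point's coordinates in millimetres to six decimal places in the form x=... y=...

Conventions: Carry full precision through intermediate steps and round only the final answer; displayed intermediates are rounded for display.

x=27.315493 y=0.003273

single-mesh involute tooth geometry (35T wheel at module 1.684)
pitch radius r_p = m·N/2 = 1.684·35/2 = 29.470000
base radius r_b = r_p·cos α = 29.470000·cos 22.399° = 27.246568
roll angle φ = 4.078° = 0.07117453 rad
x = r_b·(cos φ + φ·sin φ) = 27.315493
y = r_b·(sin φ − φ·cos φ) = 0.003273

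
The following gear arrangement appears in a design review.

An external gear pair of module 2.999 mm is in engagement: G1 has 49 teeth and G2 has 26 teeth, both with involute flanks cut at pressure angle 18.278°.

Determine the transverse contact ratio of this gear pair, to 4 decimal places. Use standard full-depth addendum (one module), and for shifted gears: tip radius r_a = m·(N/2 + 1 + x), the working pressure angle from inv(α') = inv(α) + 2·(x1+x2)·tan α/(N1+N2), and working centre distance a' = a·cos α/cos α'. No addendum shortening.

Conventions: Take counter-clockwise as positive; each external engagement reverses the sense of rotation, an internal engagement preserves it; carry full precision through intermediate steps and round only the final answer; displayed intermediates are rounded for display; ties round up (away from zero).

topology: single-mesh involute geometry — m = 2.999, 49T/26T pair
base radii: r_b1 = 69.768365, r_b2 = 37.019949
tip radii: r_a1 = 76.474500, r_a2 = 41.986000
no profile shift: α' = α, a' = a
action lengths: √(r_a1²−r_b1²) = 31.316519, √(r_a2²−r_b2²) = 19.807766
base pitch p_b = π·m·cos α = 8.946277
CR = (31.316519 + 19.807766 − 112.462500·sin 18.27800°)/8.946277 = 1.772012
contact ratio ≈ 1.7720

1.7720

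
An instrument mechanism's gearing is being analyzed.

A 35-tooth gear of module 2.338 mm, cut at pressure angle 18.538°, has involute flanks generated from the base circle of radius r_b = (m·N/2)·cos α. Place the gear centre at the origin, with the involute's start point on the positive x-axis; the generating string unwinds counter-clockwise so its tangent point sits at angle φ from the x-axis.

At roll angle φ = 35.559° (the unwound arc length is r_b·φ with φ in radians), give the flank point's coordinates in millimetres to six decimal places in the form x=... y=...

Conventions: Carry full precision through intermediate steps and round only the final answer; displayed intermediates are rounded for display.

x=45.558696 y=2.973591

single-mesh involute tooth geometry (35T wheel at module 2.338)
pitch radius r_p = m·N/2 = 2.338·35/2 = 40.915000
base radius r_b = r_p·cos α = 40.915000·cos 18.538° = 38.792043
roll angle φ = 35.559° = 0.62062163 rad
x = r_b·(cos φ + φ·sin φ) = 45.558696
y = r_b·(sin φ − φ·cos φ) = 2.973591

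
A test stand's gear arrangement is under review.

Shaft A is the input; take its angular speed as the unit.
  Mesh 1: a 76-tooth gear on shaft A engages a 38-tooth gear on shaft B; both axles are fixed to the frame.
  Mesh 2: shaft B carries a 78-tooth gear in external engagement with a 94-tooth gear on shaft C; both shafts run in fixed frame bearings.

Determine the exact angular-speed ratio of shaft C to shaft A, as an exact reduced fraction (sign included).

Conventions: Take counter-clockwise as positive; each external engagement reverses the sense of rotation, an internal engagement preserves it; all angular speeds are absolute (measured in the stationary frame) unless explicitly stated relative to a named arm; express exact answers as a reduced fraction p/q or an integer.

78/47

class = fixed-axis compound train [2 meshes; 2 ratios multiply, 2 sense flips]
mesh 1 [76T→38T]: running ratio 2, sense −
mesh 2 [78T→94T]: running ratio 78/47, sense +
ω_out/ω_in = 78/47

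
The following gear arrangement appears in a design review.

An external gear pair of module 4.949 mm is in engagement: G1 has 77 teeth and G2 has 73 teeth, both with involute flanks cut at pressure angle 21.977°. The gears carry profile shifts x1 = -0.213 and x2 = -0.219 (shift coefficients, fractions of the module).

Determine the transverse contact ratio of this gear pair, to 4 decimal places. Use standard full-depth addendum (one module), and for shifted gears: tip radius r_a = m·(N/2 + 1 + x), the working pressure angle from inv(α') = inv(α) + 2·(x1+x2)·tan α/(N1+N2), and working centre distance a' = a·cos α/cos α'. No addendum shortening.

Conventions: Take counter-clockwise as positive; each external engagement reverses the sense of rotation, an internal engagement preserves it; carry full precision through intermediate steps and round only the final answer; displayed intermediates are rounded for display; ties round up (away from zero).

recognized (one external pair, fixed centres): single-mesh tooth geometry, m = 4.949, N1 = 77, N2 = 73
base radii: r_b1 = 176.691005, r_b2 = 167.512251
tip radii: r_a1 = 194.431363, r_a2 = 184.503669
inv(α') = inv(21.977°) + 2·(-0.213-0.219)·tan α/(77+73) = 0.01766384  ⇒  α' = 21.12322°
a' = a·cos α / cos α' = 371.1750·cos 21.977°/cos 21.12322° = 368.997076
action lengths: √(r_a1²−r_b1²) = 81.140889, √(r_a2²−r_b2²) = 77.338539
base pitch p_b = π·m·cos α = 14.417952
CR = (81.140889 + 77.338539 − 368.997076·sin 21.12322°)/14.417952 = 1.768776
contact ratio ≈ 1.7688

1.7688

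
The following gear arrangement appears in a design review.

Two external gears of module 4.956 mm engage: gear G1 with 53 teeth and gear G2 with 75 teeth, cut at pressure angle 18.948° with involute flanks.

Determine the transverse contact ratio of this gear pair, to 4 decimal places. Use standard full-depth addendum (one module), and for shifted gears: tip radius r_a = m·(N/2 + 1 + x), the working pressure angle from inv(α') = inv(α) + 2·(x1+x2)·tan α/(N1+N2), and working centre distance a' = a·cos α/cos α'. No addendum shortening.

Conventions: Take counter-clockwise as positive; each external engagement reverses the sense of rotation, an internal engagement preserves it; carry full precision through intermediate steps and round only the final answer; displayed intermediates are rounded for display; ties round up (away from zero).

class = single-mesh tooth geometry [involute pair 53T × 75T, m = 4.956]
base radii: r_b1 = 124.217492, r_b2 = 175.779469
tip radii: r_a1 = 136.290000, r_a2 = 190.806000
no profile shift: α' = α, a' = a
action lengths: √(r_a1²−r_b1²) = 56.080111, √(r_a2²−r_b2²) = 74.219323
base pitch p_b = π·m·cos α = 14.726066
CR = (56.080111 + 74.219323 − 317.184000·sin 18.94800°)/14.726066 = 1.854307
contact ratio ≈ 1.8543

1.8543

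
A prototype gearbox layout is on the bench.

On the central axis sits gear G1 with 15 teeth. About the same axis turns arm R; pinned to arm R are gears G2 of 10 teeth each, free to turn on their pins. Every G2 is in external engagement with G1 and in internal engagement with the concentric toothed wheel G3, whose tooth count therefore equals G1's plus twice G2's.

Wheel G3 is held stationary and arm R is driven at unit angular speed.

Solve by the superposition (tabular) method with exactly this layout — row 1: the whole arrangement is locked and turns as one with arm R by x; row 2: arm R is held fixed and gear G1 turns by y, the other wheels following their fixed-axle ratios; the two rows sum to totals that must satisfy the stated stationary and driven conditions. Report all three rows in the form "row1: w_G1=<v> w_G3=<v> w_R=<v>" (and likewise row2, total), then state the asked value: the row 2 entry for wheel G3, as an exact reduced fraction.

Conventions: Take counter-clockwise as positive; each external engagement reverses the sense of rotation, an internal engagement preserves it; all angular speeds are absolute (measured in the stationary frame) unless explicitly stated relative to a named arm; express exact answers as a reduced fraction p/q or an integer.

row1: w_G1=1 w_G3=1 w_R=1
row2: w_G1=7/3 w_G3=-1 w_R=0
total: w_G1=10/3 w_G3=0 w_R=1
asked value: -1

class = planetary set [G3 = 15+2·10 = 35; Willis about the carrier]
row 1 (train locked, turned with arm): all members turn x
row 2 (arm held, sun turns y): ω_ring = −(15/35)·y, ω_arm = 0
boundary: total ω_ring = x − (15/35)·y = 0 and total ω_arm = x = 1  ⇒  y = 7/3, x = 1
row 2 ring = −(15/35)·7/3 = -1
totals (row 1 + row 2): sun 1 + 7/3 = 10/3, ring 1 + (-1) = 0, arm 1 + 0 = 1
asked cell (row2, ring) = -1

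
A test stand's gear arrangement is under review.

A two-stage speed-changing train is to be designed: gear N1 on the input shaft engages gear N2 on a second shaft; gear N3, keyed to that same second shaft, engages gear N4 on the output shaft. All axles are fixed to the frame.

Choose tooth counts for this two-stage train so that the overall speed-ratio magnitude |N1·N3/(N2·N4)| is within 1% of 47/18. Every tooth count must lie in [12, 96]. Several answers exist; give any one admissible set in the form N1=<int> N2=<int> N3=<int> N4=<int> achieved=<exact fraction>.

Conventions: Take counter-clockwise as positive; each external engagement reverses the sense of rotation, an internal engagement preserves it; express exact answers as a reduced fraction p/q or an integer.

2-stage fixed-axis compound train for ratio 47/18
target = 47/18 in lowest terms: an exact hit needs N1·N3 = k·47 and N2·N4 = k·18 for one integer k, every count in [12, 96]; additionally prefer no 1:1 stage (N1 ≠ N2, N3 ≠ N4)
k = 1…11: no 1:1-free in-range split of k·47 and k·18 into factor pairs; take k = 12
k = 12: N1·N3 = 564 = 12·47, N2·N4 = 216 = 18·12
achieved = 12·47/(18·12) = 47/18; |achieved − target| = 0 ≤ 47/1800 ✓

N1=12 N2=18 N3=47 N4=12 achieved=47/18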